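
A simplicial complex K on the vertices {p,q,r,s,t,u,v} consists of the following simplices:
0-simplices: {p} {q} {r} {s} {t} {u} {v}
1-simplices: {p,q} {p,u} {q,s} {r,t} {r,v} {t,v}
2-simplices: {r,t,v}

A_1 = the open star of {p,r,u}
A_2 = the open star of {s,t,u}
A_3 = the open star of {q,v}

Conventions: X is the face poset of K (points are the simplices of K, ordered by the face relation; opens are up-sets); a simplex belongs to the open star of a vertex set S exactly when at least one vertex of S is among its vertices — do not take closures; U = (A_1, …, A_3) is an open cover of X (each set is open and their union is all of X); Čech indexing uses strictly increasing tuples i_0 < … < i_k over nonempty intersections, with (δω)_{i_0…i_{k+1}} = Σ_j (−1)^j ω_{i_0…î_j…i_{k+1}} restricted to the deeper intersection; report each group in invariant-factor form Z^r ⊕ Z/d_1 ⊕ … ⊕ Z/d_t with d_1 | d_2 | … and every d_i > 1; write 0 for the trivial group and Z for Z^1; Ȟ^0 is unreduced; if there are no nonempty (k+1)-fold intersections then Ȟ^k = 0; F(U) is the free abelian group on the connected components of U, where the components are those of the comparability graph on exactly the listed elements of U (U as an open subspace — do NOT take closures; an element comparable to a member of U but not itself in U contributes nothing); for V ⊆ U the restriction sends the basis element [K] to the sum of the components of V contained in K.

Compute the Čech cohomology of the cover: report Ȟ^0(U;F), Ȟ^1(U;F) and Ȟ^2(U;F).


nerve of the cover:
  A1={{p},{r},{u},{p,q},{p,u},{r,t},{r,v},{r,t,v}} A2={{s},{t},{u},{p,u},{q,s},{r,t},{t,v},{r,t,v}} A3={{q},{v},{p,q},{q,s},{r,v},{t,v},{r,t,v}}
  A12={{u},{p,u},{r,t},{r,t,v}} A13={{p,q},{r,v},{r,t,v}} A23={{q,s},{t,v},{r,t,v}}
  A123={{r,t,v}}
components per intersection:
  A1: {{p},{u},{p,q},{p,u}} {{r},{r,t},{r,v},{r,t,v}}
  A2: {{s},{q,s}} {{t},{r,t},{t,v},{r,t,v}} {{u},{p,u}}
  A3: {{q},{p,q},{q,s}} {{v},{r,v},{t,v},{r,t,v}}
  A12: {{u},{p,u}} {{r,t},{r,t,v}}
  A13: {{p,q}} {{r,v},{r,t,v}}
  A23: {{q,s}} {{t,v},{r,t,v}}
  A123: {{r,t,v}}
C dims 7,6,1; δ0: rk 5, SNF 1^5; δ1: rk 1, SNF 1^1
Ȟ^0 = (7 − 5) − 0 = 2, so Ȟ^0 ≅ Z^2
Ȟ^1 = (6 − 1) − 5 = 0, so Ȟ^1 ≅ 0
Ȟ^2 = (1 − 0) − 1 = 0, so Ȟ^2 ≅ 0

Ȟ^0 ≅ Z^2, Ȟ^1 ≅ 0 and Ȟ^2 ≅ 0


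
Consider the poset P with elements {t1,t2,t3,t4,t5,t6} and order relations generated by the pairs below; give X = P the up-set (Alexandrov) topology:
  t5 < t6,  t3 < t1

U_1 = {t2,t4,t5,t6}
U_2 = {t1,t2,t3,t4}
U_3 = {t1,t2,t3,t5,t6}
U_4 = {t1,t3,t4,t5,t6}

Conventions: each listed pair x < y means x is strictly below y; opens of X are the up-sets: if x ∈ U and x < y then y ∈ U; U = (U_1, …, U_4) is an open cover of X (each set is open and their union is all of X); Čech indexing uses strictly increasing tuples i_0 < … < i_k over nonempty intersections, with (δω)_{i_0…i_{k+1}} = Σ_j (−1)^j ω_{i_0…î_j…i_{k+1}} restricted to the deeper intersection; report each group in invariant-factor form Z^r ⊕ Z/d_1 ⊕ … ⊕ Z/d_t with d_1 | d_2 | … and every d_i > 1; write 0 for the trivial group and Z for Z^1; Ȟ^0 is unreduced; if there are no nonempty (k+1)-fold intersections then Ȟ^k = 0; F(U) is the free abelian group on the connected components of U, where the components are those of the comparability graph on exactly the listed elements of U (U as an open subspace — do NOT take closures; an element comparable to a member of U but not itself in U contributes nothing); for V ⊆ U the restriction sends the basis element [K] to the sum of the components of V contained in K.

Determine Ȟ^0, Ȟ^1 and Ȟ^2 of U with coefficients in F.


Ȟ^0(U;F) ≅ Z^4, Ȟ^1(U;F) ≅ 0 and Ȟ^2(U;F) ≅ 0

nerve of the cover:
  U12={t2,t4} U13={t2,t5,t6} U14={t4,t5,t6} U23={t1,t2,t3} U24={t1,t3,t4} U34={t1,t3,t5,t6}
  U123={t2} U124={t4} U134={t5,t6} U234={t1,t3}
components per intersection:
  U1: {t2} {t4} {t5,t6}
  U2: {t1,t3} {t2} {t4}
  U3: {t1,t3} {t2} {t5,t6}
  U4: {t1,t3} {t4} {t5,t6}
  U12: {t2} {t4}
  U13: {t2} {t5,t6}
  U14: {t4} {t5,t6}
  U23: {t1,t3} {t2}
  U24: {t1,t3} {t4}
  U34: {t1,t3} {t5,t6}
  U123: {t2}
  U124: {t4}
  U134: {t5,t6}
  U234: {t1,t3}
C dims 12,12,4; δ0: rk 8, SNF 1^8; δ1: rk 4, SNF 1^4
Ȟ^0 = (12 − 8) − 0 = 4, so Ȟ^0 ≅ Z^4
Ȟ^1 = (12 − 4) − 8 = 0, so Ȟ^1 ≅ 0
Ȟ^2 = (4 − 0) − 4 = 0, so Ȟ^2 ≅ 0


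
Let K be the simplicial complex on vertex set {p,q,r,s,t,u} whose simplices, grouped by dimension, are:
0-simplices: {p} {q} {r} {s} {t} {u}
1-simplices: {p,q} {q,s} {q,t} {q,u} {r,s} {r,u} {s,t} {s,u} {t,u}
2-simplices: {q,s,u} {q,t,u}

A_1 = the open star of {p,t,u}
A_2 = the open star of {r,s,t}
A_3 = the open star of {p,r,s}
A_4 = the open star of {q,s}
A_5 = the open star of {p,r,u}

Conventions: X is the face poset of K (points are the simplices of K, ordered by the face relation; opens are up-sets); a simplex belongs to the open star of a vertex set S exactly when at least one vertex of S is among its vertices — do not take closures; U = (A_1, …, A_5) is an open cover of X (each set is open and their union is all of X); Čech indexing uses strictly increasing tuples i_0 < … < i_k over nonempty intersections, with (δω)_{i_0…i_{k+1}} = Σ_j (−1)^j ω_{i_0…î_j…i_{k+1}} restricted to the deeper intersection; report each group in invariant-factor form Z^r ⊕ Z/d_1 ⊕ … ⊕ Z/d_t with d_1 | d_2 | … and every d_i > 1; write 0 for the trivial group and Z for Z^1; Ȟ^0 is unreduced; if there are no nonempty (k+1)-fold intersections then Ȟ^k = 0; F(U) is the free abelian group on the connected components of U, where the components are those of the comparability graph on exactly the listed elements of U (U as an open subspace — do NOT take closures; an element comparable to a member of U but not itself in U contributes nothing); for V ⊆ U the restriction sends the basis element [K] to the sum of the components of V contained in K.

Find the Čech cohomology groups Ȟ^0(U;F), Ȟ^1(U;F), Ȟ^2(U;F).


nerve simplices:
  A1={{p},{t},{u},{p,q},{q,t},{q,u},{r,u},{s,t},{s,u},{t,u},{q,s,u},{q,t,u}} A2={{r},{s},{t},{q,s},{q,t},{r,s},{r,u},{s,t},{s,u},{t,u},{q,s,u},{q,t,u}} A3={{p},{r},{s},{p,q},{q,s},{r,s},{r,u},{s,t},{s,u},{q,s,u}} A4={{q},{s},{p,q},{q,s},{q,t},{q,u},{r,s},{s,t},{s,u},{q,s,u},{q,t,u}} A5={{p},{r},{u},{p,q},{q,u},{r,s},{r,u},{s,u},{t,u},{q,s,u},{q,t,u}}
  A12={{t},{q,t},{r,u},{s,t},{s,u},{t,u},{q,s,u},{q,t,u}} A13={{p},{p,q},{r,u},{s,t},{s,u},{q,s,u}} A14={{p,q},{q,t},{q,u},{s,t},{s,u},{q,s,u},{q,t,u}} A15={{p},{u},{p,q},{q,u},{r,u},{s,u},{t,u},{q,s,u},{q,t,u}} A23={{r},{s},{q,s},{r,s},{r,u},{s,t},{s,u},{q,s,u}} A24={{s},{q,s},{q,t},{r,s},{s,t},{s,u},{q,s,u},{q,t,u}} A25={{r},{r,s},{r,u},{s,u},{t,u},{q,s,u},{q,t,u}} A34={{s},{p,q},{q,s},{r,s},{s,t},{s,u},{q,s,u}} A35={{p},{r},{p,q},{r,s},{r,u},{s,u},{q,s,u}} A45={{p,q},{q,u},{r,s},{s,u},{q,s,u},{q,t,u}}
  A123={{r,u},{s,t},{s,u},{q,s,u}} A124={{q,t},{s,t},{s,u},{q,s,u},{q,t,u}} A125={{r,u},{s,u},{t,u},{q,s,u},{q,t,u}} A134={{p,q},{s,t},{s,u},{q,s,u}} A135={{p},{p,q},{r,u},{s,u},{q,s,u}} A145={{p,q},{q,u},{s,u},{q,s,u},{q,t,u}} A234={{s},{q,s},{r,s},{s,t},{s,u},{q,s,u}} A235={{r},{r,s},{r,u},{s,u},{q,s,u}} A245={{r,s},{s,u},{q,s,u},{q,t,u}} A345={{p,q},{r,s},{s,u},{q,s,u}}
  A1234={{s,t},{s,u},{q,s,u}} A1235={{r,u},{s,u},{q,s,u}} A1245={{s,u},{q,s,u},{q,t,u}} A1345={{p,q},{s,u},{q,s,u}} A2345={{r,s},{s,u},{q,s,u}}
  A12345={{s,u},{q,s,u}}
components per intersection:
  A1: {{p},{p,q}} {{t},{u},{q,t},{q,u},{r,u},{s,t},{s,u},{t,u},{q,s,u},{q,t,u}}
  A2: {{r},{s},{t},{q,s},{q,t},{r,s},{r,u},{s,t},{s,u},{t,u},{q,s,u},{q,t,u}}
  A3: {{p},{p,q}} {{r},{s},{q,s},{r,s},{r,u},{s,t},{s,u},{q,s,u}}
  A4: {{q},{s},{p,q},{q,s},{q,t},{q,u},{r,s},{s,t},{s,u},{q,s,u},{q,t,u}}
  A5: {{p},{p,q}} {{r},{u},{q,u},{r,s},{r,u},{s,u},{t,u},{q,s,u},{q,t,u}}
  A12: {{t},{q,t},{s,t},{t,u},{q,t,u}} {{r,u}} {{s,u},{q,s,u}}
  A13: {{p},{p,q}} {{r,u}} {{s,t}} {{s,u},{q,s,u}}
  A14: {{p,q}} {{q,t},{q,u},{s,u},{q,s,u},{q,t,u}} {{s,t}}
  A15: {{p},{p,q}} {{u},{q,u},{r,u},{s,u},{t,u},{q,s,u},{q,t,u}}
  A23: {{r},{s},{q,s},{r,s},{r,u},{s,t},{s,u},{q,s,u}}
  A24: {{s},{q,s},{r,s},{s,t},{s,u},{q,s,u}} {{q,t},{q,t,u}}
  A25: {{r},{r,s},{r,u}} {{s,u},{q,s,u}} {{t,u},{q,t,u}}
  A34: {{s},{q,s},{r,s},{s,t},{s,u},{q,s,u}} {{p,q}}
  A35: {{p},{p,q}} {{r},{r,s},{r,u}} {{s,u},{q,s,u}}
  A45: {{p,q}} {{q,u},{s,u},{q,s,u},{q,t,u}} {{r,s}}
  A123: {{r,u}} {{s,t}} {{s,u},{q,s,u}}
  A124: {{q,t},{q,t,u}} {{s,t}} {{s,u},{q,s,u}}
  A125: {{r,u}} {{s,u},{q,s,u}} {{t,u},{q,t,u}}
  A134: {{p,q}} {{s,t}} {{s,u},{q,s,u}}
  A135: {{p},{p,q}} {{r,u}} {{s,u},{q,s,u}}
  A145: {{p,q}} {{q,u},{s,u},{q,s,u},{q,t,u}}
  A234: {{s},{q,s},{r,s},{s,t},{s,u},{q,s,u}}
  A235: {{r},{r,s},{r,u}} {{s,u},{q,s,u}}
  A245: {{r,s}} {{s,u},{q,s,u}} {{q,t,u}}
  A345: {{p,q}} {{r,s}} {{s,u},{q,s,u}}
  A1234: {{s,t}} {{s,u},{q,s,u}}
  A1235: {{r,u}} {{s,u},{q,s,u}}
  A1245: {{s,u},{q,s,u}} {{q,t,u}}
  A1345: {{p,q}} {{s,u},{q,s,u}}
  A2345: {{r,s}} {{s,u},{q,s,u}}
  A12345: {{s,u},{q,s,u}}
C dims 8,26,26,10; δ0: rk 7, SNF 1^7; δ1: rk 17, SNF 1^17; δ2: rk 9, SNF 1^9
degree 0: 8−7−0 = 1 → Ȟ^0 ≅ Z
degree 1: 26−17−7 = 2 → Ȟ^1 ≅ Z^2
degree 2: 26−9−17 = 0 → Ȟ^2 ≅ 0

Ȟ^0(U;F) ≅ Z; Ȟ^1(U;F) ≅ Z^2; Ȟ^2(U;F) ≅ 0


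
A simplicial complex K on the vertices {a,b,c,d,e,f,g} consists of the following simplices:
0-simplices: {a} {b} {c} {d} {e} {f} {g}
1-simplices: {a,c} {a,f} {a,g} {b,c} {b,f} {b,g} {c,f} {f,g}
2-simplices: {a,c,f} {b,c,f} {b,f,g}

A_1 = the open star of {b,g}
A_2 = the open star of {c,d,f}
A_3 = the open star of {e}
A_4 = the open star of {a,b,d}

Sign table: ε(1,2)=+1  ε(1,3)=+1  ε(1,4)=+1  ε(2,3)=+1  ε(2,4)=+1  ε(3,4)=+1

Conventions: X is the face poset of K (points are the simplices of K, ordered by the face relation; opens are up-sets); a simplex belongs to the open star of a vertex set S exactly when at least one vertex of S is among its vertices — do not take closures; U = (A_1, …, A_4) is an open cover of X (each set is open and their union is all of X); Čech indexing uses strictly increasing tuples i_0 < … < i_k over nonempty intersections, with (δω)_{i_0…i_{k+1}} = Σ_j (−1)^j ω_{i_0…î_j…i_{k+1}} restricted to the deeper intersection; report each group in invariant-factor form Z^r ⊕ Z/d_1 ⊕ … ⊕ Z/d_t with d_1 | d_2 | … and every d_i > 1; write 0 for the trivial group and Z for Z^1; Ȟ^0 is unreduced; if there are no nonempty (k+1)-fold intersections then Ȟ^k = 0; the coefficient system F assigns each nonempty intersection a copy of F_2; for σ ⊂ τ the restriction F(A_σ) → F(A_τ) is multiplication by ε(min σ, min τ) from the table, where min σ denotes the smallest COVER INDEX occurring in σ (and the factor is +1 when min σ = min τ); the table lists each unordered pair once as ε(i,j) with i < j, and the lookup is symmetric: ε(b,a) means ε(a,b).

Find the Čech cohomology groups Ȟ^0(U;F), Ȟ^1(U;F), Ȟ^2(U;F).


Ȟ^0(U;F) ≅ Z/2 ⊕ Z/2, Ȟ^1(U;F) ≅ 0 and Ȟ^2(U;F) ≅ 0

nerve simplices:
  A1={{b},{g},{a,g},{b,c},{b,f},{b,g},{f,g},{b,c,f},{b,f,g}} A2={{c},{d},{f},{a,c},{a,f},{b,c},{b,f},{c,f},{f,g},{a,c,f},{b,c,f},{b,f,g}} A3={{e}} A4={{a},{b},{d},{a,c},{a,f},{a,g},{b,c},{b,f},{b,g},{a,c,f},{b,c,f},{b,f,g}}
  A12={{b,c},{b,f},{f,g},{b,c,f},{b,f,g}} A14={{b},{a,g},{b,c},{b,f},{b,g},{b,c,f},{b,f,g}} A24={{d},{a,c},{a,f},{b,c},{b,f},{a,c,f},{b,c,f},{b,f,g}}
  A124={{b,c},{b,f},{b,c,f},{b,f,g}}
C dims 4,3,1; δ0: rk_F2 2; δ1: rk_F2 1
degree 0: 4−2−0 = 2 → Ȟ^0 ≅ Z/2 ⊕ Z/2
degree 1: 3−1−2 = 0 → Ȟ^1 ≅ 0
degree 2: 1−0−1 = 0 → Ȟ^2 ≅ 0


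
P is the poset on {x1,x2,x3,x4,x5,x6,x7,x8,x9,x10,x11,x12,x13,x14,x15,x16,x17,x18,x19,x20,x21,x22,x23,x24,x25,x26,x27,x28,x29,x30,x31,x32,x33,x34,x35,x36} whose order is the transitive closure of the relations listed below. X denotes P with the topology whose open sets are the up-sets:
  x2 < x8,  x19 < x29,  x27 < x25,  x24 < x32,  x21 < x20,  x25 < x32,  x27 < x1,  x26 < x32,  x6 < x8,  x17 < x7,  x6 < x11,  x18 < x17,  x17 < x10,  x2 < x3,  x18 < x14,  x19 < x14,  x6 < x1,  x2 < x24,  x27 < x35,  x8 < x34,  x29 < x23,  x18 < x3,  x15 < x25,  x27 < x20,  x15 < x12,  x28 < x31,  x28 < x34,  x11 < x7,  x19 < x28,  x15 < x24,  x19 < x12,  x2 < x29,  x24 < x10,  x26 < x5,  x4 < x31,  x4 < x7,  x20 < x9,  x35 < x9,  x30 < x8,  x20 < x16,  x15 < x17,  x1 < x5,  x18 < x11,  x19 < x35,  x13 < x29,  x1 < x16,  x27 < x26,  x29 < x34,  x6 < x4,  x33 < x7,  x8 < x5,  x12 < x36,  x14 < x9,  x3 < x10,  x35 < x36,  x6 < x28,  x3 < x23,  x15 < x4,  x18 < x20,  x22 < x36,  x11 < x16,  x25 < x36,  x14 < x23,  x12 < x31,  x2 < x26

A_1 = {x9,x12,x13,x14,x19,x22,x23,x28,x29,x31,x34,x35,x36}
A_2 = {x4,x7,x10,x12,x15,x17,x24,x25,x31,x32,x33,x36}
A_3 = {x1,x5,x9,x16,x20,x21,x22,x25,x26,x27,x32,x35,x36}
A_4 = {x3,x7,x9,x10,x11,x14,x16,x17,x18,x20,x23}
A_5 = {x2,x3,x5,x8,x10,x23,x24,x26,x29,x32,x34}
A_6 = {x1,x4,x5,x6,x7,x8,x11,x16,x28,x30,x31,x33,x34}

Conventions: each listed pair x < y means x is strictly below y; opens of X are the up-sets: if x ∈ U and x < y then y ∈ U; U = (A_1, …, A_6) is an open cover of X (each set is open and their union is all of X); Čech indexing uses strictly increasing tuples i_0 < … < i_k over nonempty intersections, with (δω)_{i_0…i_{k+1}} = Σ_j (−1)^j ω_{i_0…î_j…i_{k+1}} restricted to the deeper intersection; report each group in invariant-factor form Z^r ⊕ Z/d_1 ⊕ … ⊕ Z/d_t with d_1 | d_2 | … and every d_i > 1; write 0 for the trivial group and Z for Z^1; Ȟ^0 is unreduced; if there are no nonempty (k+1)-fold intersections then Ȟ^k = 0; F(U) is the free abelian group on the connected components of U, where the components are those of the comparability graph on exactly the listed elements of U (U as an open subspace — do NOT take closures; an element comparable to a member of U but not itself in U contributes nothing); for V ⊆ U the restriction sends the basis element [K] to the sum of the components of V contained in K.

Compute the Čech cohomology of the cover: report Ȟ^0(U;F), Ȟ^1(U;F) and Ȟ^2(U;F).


nonempty intersections:
  A12={x12,x31,x36} A13={x9,x22,x35,x36} A14={x9,x14,x23} A15={x23,x29,x34} A16={x28,x31,x34} A23={x25,x32,x36} A24={x7,x10,x17} A25={x10,x24,x32} A26={x4,x7,x31,x33} A34={x9,x16,x20} A35={x5,x26,x32} A36={x1,x5,x16} A45={x3,x10,x23} A46={x7,x11,x16} A56={x5,x8,x34}
  A123={x36} A126={x31} A134={x9} A145={x23} A156={x34} A235={x32} A245={x10} A246={x7} A346={x16} A356={x5}
components per intersection:
  A1: {x9,x12,x13,x14,x19,x22,x23,x28,x29,x31,x34,x35,x36}
  A2: {x4,x7,x10,x12,x15,x17,x24,x25,x31,x32,x33,x36}
  A3: {x1,x5,x9,x16,x20,x21,x22,x25,x26,x27,x32,x35,x36}
  A4: {x3,x7,x9,x10,x11,x14,x16,x17,x18,x20,x23}
  A5: {x2,x3,x5,x8,x10,x23,x24,x26,x29,x32,x34}
  A6: {x1,x4,x5,x6,x7,x8,x11,x16,x28,x30,x31,x33,x34}
  A12: {x12,x31,x36}
  A13: {x9,x22,x35,x36}
  A14: {x9,x14,x23}
  A15: {x23,x29,x34}
  A16: {x28,x31,x34}
  A23: {x25,x32,x36}
  A24: {x7,x10,x17}
  A25: {x10,x24,x32}
  A26: {x4,x7,x31,x33}
  A34: {x9,x16,x20}
  A35: {x5,x26,x32}
  A36: {x1,x5,x16}
  A45: {x3,x10,x23}
  A46: {x7,x11,x16}
  A56: {x5,x8,x34}
  A123: {x36}
  A126: {x31}
  A134: {x9}
  A145: {x23}
  A156: {x34}
  A235: {x32}
  A245: {x10}
  A246: {x7}
  A346: {x16}
  A356: {x5}
C dims 6,15,10; δ0: rk 5, SNF 1^5; δ1: rk 10, SNF 1^9·2
Ȟ^0: (6−5)−0=1 ⇒ Z
Ȟ^1: (15−10)−5=0 ⇒ 0
Ȟ^2: (10−0)−10=0 plus torsion [2] ⇒ Z/2

Ȟ^0 = Z,  Ȟ^1 = 0,  Ȟ^2 = Z/2


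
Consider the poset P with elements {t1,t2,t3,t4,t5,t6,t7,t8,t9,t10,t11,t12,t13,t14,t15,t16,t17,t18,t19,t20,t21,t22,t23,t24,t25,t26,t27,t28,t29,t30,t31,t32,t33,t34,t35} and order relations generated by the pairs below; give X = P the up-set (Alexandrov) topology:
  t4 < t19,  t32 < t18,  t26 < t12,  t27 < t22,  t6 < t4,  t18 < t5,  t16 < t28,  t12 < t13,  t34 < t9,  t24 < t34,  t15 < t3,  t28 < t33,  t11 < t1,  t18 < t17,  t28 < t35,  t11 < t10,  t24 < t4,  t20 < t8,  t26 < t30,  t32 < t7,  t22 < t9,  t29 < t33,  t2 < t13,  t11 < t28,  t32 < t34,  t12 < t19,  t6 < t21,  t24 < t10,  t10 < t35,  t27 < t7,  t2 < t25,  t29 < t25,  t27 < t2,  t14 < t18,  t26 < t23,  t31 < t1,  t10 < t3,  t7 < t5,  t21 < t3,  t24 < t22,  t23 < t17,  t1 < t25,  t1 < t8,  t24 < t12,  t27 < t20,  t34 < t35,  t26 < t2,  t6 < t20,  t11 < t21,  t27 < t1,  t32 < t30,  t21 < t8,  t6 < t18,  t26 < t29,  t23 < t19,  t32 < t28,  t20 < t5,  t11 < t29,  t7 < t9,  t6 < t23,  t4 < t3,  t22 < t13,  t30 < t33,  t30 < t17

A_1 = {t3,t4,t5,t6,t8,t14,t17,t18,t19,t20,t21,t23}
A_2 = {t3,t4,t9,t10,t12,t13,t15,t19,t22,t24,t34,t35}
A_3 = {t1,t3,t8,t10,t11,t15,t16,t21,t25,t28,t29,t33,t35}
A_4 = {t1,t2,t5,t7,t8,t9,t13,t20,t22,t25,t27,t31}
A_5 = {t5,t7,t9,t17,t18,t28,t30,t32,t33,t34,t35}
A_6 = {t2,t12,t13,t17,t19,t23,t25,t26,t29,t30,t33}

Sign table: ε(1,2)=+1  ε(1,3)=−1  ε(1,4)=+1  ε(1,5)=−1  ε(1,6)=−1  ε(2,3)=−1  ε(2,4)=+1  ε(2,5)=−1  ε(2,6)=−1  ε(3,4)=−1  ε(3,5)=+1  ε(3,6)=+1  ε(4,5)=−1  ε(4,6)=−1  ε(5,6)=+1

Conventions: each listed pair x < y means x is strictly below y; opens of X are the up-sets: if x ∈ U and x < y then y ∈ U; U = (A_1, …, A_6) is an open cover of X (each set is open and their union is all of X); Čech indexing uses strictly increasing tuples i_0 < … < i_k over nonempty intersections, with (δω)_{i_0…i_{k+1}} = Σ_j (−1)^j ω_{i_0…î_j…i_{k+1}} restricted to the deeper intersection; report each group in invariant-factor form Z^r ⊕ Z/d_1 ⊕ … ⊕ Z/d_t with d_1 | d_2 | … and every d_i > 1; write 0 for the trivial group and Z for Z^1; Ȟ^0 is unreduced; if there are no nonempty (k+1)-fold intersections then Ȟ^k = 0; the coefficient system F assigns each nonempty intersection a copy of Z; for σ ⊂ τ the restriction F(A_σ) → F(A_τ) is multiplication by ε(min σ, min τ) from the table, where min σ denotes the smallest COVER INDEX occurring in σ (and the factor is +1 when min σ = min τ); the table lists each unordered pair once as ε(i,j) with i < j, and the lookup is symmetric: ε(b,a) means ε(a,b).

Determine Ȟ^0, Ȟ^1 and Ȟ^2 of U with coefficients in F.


nonempty intersections:
  A12={t3,t4,t19} A13={t3,t8,t21} A14={t5,t8,t20} A15={t5,t17,t18} A16={t17,t19,t23} A23={t3,t10,t15,t35} A24={t9,t13,t22} A25={t9,t34,t35} A26={t12,t13,t19} A34={t1,t8,t25} A35={t28,t33,t35} A36={t25,t29,t33} A45={t5,t7,t9} A46={t2,t13,t25} A56={t17,t30,t33}
  A123={t3} A126={t19} A134={t8} A145={t5} A156={t17} A235={t35} A245={t9} A246={t13} A346={t25} A356={t33}
C dims 6,15,10; δ0: rk 5, SNF 1^5; δ1: rk 10, SNF 1^9·2
Ȟ^0: (6−5)−0=1 ⇒ Z
Ȟ^1: (15−10)−5=0 ⇒ 0
Ȟ^2: (10−0)−10=0 plus torsion [2] ⇒ Z/2

Ȟ^0 ≅ Z, Ȟ^1 ≅ 0 and Ȟ^2 ≅ Z/2


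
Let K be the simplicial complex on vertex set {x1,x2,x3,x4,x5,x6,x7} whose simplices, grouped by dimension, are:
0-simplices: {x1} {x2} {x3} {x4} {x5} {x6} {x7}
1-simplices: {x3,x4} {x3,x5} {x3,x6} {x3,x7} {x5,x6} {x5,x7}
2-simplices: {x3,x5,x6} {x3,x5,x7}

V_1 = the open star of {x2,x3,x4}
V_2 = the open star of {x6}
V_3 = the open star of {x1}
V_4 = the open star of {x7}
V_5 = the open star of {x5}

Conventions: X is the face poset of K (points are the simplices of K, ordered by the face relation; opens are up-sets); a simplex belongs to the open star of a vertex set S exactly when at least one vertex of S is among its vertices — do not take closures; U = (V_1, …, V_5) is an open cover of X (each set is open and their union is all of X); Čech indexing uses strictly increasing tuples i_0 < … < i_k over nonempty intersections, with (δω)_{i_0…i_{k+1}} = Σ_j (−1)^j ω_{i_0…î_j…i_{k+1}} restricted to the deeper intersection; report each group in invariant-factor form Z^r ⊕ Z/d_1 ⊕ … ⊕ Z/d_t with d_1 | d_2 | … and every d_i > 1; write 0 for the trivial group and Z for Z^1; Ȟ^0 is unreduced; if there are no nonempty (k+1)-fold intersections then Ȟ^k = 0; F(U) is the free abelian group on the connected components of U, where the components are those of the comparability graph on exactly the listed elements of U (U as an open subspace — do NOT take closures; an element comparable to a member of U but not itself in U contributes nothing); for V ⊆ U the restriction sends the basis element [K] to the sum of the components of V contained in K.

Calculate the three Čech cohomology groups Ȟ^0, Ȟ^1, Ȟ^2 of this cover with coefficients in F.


nonempty overlaps:
  V1={{x2},{x3},{x4},{x3,x4},{x3,x5},{x3,x6},{x3,x7},{x3,x5,x6},{x3,x5,x7}} V2={{x6},{x3,x6},{x5,x6},{x3,x5,x6}} V3={{x1}} V4={{x7},{x3,x7},{x5,x7},{x3,x5,x7}} V5={{x5},{x3,x5},{x5,x6},{x5,x7},{x3,x5,x6},{x3,x5,x7}}
  V12={{x3,x6},{x3,x5,x6}} V14={{x3,x7},{x3,x5,x7}} V15={{x3,x5},{x3,x5,x6},{x3,x5,x7}} V25={{x5,x6},{x3,x5,x6}} V45={{x5,x7},{x3,x5,x7}}
  V125={{x3,x5,x6}} V145={{x3,x5,x7}}
components per intersection:
  V1: {{x2}} {{x3},{x4},{x3,x4},{x3,x5},{x3,x6},{x3,x7},{x3,x5,x6},{x3,x5,x7}}
  V2: {{x6},{x3,x6},{x5,x6},{x3,x5,x6}}
  V3: {{x1}}
  V4: {{x7},{x3,x7},{x5,x7},{x3,x5,x7}}
  V5: {{x5},{x3,x5},{x5,x6},{x5,x7},{x3,x5,x6},{x3,x5,x7}}
  V12: {{x3,x6},{x3,x5,x6}}
  V14: {{x3,x7},{x3,x5,x7}}
  V15: {{x3,x5},{x3,x5,x6},{x3,x5,x7}}
  V25: {{x5,x6},{x3,x5,x6}}
  V45: {{x5,x7},{x3,x5,x7}}
  V125: {{x3,x5,x6}}
  V145: {{x3,x5,x7}}
C dims 6,5,2; δ0: rk 3, SNF 1^3; δ1: rk 2, SNF 1^2
degree 0: 6−3−0 = 3 → Ȟ^0 ≅ Z^3
degree 1: 5−2−3 = 0 → Ȟ^1 ≅ 0
degree 2: 2−0−2 = 0 → Ȟ^2 ≅ 0

Ȟ^0 ≅ Z^3, Ȟ^1 ≅ 0, Ȟ^2 ≅ 0


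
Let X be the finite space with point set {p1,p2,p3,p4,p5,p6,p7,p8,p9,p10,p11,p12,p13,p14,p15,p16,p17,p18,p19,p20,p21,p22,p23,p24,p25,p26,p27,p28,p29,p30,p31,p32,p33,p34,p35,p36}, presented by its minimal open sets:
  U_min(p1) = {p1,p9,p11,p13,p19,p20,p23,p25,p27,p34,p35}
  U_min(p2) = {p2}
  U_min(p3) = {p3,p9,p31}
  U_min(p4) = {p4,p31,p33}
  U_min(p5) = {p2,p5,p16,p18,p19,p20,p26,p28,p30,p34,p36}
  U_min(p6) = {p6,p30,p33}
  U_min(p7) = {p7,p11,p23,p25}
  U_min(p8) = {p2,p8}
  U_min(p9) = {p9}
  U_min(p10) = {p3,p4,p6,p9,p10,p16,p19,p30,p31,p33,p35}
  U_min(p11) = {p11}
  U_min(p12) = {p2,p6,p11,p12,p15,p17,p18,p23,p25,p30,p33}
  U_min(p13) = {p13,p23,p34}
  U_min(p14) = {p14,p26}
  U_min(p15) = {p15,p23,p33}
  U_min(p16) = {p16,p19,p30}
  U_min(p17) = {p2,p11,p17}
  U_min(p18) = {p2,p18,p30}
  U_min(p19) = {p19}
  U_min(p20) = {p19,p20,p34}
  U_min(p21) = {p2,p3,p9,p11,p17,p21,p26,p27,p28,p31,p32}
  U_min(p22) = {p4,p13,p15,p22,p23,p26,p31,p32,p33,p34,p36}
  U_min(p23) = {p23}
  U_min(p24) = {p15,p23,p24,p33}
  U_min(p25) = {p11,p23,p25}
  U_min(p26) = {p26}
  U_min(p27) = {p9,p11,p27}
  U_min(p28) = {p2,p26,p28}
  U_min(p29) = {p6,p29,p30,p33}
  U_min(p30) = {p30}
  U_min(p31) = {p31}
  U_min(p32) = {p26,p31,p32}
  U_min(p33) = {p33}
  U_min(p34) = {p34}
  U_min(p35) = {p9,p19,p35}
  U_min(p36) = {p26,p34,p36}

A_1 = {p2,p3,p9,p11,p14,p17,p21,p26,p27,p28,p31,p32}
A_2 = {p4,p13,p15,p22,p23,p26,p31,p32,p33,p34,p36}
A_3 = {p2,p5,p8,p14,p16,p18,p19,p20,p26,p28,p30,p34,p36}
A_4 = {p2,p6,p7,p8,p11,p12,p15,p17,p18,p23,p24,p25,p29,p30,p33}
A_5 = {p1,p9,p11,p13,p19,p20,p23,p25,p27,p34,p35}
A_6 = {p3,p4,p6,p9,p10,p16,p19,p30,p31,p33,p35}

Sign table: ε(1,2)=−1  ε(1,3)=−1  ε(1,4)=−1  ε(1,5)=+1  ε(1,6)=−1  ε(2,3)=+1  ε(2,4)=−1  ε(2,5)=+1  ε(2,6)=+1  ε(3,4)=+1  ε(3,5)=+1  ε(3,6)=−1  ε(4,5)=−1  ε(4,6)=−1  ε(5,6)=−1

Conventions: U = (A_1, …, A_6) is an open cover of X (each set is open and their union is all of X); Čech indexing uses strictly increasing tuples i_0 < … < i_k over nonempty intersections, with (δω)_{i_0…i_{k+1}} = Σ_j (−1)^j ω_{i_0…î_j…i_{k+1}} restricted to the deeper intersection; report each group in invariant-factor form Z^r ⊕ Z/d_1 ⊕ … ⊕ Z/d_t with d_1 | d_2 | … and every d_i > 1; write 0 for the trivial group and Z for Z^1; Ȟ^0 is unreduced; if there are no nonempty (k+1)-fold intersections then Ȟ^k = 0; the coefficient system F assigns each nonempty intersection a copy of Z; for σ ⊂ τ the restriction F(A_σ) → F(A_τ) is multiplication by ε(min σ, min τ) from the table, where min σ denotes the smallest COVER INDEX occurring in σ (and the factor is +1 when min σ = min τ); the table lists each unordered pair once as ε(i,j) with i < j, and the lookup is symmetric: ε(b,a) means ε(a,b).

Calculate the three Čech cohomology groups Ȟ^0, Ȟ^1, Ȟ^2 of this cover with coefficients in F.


nonempty intersections:
  A12={p26,p31,p32} A13={p2,p14,p26,p28} A14={p2,p11,p17} A15={p9,p11,p27} A16={p3,p9,p31} A23={p26,p34,p36} A24={p15,p23,p33} A25={p13,p23,p34} A26={p4,p31,p33} A34={p2,p8,p18,p30} A35={p19,p20,p34} A36={p16,p19,p30} A45={p11,p23,p25} A46={p6,p30,p33} A56={p9,p19,p35}
  A123={p26} A126={p31} A134={p2} A145={p11} A156={p9} A235={p34} A245={p23} A246={p33} A346={p30} A356={p19}
C dims 6,15,10; δ0: rk 6, SNF 1^5·2; δ1: rk 9, SNF 1^9
Ȟ^0: (6−6)−0=0 ⇒ 0
Ȟ^1: (15−9)−6=0 plus torsion [2] ⇒ Z/2
Ȟ^2: (10−0)−9=1 ⇒ Z

Ȟ^0 = 0, Ȟ^1 = Z/2 and Ȟ^2 = Z


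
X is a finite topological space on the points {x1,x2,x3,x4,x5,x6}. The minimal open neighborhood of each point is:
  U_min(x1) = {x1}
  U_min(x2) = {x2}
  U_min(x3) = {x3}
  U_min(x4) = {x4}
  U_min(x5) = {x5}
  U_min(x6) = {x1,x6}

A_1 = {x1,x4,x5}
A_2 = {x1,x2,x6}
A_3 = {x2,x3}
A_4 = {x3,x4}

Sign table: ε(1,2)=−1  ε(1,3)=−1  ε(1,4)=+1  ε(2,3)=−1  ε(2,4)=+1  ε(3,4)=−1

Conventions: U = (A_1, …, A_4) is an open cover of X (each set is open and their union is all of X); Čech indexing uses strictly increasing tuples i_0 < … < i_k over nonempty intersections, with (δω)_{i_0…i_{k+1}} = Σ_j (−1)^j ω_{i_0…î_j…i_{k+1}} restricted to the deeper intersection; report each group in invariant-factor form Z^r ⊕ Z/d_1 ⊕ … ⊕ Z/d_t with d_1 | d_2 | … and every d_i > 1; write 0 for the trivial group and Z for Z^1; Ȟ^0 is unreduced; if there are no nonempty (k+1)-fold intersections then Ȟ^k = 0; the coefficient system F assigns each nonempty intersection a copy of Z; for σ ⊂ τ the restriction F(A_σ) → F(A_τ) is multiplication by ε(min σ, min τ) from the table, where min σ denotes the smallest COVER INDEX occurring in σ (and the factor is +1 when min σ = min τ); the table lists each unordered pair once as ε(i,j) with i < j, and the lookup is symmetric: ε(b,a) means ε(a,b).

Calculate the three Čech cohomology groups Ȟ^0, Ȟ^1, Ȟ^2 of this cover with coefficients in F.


Ȟ^0 = 0, Ȟ^1 = Z/2, Ȟ^2 = 0

nerve simplices:
  A12={x1} A14={x4} A23={x2} A34={x3}
C dims 4,4; δ0: rk 4, SNF 1^3·2
degree 0: 4−4−0 = 0 → Ȟ^0 ≅ 0
degree 1: 4−0−4 = 0 plus torsion [2] → Ȟ^1 ≅ Z/2
degree 2: 0−0−0 = 0 → Ȟ^2 ≅ 0


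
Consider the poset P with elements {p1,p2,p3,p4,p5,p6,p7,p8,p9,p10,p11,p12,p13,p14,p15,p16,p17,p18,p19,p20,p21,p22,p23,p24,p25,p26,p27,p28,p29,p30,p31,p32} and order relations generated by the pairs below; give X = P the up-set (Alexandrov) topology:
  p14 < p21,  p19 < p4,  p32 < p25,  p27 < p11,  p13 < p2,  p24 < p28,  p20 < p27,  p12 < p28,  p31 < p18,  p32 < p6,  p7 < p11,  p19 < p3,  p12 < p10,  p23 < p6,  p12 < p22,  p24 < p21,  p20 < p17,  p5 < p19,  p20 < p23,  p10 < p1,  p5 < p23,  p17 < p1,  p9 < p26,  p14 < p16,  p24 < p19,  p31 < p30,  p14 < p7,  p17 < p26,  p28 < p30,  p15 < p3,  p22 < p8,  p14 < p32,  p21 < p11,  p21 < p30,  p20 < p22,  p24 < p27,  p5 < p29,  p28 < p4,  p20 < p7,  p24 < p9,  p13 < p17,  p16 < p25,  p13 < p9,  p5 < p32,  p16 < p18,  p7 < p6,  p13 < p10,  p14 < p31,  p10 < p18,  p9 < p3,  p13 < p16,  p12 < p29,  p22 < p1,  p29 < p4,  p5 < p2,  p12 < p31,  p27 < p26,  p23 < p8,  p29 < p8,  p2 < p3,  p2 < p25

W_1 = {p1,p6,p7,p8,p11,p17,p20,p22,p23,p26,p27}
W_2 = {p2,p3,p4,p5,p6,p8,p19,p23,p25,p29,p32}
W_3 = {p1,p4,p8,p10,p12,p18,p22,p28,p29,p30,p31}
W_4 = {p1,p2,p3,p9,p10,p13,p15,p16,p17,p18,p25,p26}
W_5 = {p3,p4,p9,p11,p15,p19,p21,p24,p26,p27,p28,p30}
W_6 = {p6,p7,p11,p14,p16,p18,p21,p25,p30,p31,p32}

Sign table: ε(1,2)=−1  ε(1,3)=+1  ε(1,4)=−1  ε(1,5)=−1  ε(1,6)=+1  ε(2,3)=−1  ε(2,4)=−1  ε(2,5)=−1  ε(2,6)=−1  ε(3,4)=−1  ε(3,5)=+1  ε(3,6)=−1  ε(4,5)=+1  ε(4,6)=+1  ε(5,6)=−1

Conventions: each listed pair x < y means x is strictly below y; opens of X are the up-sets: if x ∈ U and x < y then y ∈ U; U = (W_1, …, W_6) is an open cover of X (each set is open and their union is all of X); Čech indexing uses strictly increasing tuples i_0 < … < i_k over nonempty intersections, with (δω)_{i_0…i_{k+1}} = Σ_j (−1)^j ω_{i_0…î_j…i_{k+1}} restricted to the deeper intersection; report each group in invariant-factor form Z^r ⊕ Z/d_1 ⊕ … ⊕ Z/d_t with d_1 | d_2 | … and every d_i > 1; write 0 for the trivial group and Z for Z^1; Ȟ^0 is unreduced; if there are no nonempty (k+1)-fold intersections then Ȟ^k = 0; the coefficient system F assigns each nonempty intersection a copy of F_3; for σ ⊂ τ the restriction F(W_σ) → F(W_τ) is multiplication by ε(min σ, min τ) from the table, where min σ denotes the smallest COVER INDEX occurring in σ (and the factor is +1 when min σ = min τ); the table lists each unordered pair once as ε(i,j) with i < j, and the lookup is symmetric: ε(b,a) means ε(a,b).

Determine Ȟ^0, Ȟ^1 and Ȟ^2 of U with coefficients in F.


Ȟ^0(U;F) ≅ 0, Ȟ^1(U;F) ≅ 0 and Ȟ^2(U;F) ≅ Z/3

nonempty overlaps:
  W12={p6,p8,p23} W13={p1,p8,p22} W14={p1,p17,p26} W15={p11,p26,p27} W16={p6,p7,p11} W23={p4,p8,p29} W24={p2,p3,p25} W25={p3,p4,p19} W26={p6,p25,p32} W34={p1,p10,p18} W35={p4,p28,p30} W36={p18,p30,p31} W45={p3,p9,p15,p26} W46={p16,p18,p25} W56={p11,p21,p30}
  W123={p8} W126={p6} W134={p1} W145={p26} W156={p11} W235={p4} W245={p3} W246={p25} W346={p18} W356={p30}
C dims 6,15,10; δ0: rk_F3 6; δ1: rk_F3 9
degree 0: 6−6−0 = 0 → Ȟ^0 ≅ 0
degree 1: 15−9−6 = 0 → Ȟ^1 ≅ 0
degree 2: 10−0−9 = 1 → Ȟ^2 ≅ Z/3


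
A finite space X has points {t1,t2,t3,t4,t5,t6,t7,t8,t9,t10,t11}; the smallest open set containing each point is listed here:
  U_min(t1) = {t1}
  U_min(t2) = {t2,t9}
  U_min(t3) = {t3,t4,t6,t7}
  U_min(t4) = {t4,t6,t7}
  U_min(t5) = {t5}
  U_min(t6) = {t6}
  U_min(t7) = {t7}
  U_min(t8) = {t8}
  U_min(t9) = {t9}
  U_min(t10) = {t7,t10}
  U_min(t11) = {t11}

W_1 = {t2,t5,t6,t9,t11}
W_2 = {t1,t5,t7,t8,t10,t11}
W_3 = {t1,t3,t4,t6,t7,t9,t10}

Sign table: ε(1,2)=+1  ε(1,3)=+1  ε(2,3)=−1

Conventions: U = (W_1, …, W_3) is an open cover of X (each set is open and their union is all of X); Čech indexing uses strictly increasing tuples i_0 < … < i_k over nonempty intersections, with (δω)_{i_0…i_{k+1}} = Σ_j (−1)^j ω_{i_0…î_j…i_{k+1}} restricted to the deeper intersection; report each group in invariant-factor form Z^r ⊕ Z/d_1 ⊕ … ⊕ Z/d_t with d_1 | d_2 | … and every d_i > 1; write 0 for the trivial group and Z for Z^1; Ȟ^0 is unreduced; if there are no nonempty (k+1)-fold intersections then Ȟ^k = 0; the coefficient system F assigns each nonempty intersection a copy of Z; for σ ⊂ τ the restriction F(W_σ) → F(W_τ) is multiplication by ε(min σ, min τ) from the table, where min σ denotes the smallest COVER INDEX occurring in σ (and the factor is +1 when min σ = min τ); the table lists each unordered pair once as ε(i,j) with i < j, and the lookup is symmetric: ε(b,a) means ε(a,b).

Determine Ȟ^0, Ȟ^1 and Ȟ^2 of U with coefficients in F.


Ȟ^0 = 0, Ȟ^1 = Z/2, Ȟ^2 = 0

nonempty overlaps:
  W12={t5,t11} W13={t6,t9} W23={t1,t7,t10}
C dims 3,3; δ0: rk 3, SNF 1^2·2
degree 0: 3−3−0 = 0 → Ȟ^0 ≅ 0
degree 1: 3−0−3 = 0 plus torsion [2] → Ȟ^1 ≅ Z/2
degree 2: 0−0−0 = 0 → Ȟ^2 ≅ 0


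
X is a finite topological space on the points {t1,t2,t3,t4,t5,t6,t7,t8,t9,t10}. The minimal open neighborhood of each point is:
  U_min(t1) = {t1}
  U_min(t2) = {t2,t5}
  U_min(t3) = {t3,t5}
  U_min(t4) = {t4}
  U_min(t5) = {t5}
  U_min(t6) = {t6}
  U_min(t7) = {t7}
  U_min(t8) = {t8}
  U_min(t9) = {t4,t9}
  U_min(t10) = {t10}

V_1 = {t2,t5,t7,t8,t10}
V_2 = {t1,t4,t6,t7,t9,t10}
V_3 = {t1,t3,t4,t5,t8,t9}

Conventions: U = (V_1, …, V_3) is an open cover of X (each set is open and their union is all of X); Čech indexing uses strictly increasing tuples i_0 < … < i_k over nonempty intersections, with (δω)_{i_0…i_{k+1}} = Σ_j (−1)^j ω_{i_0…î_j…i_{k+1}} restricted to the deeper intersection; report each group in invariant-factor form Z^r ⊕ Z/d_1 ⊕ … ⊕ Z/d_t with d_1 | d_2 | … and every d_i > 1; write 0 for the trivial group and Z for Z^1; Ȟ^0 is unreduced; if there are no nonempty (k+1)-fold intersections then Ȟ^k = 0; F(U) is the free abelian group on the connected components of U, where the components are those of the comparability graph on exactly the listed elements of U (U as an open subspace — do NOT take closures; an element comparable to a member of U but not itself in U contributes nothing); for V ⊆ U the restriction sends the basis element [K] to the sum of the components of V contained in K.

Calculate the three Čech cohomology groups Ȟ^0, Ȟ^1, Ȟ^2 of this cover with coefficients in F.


intersection data:
  V12={t7,t10} V13={t5,t8} V23={t1,t4,t9}
components per intersection:
  V1: {t2,t5} {t7} {t8} {t10}
  V2: {t1} {t4,t9} {t6} {t7} {t10}
  V3: {t1} {t3,t5} {t4,t9} {t8}
  V12: {t7} {t10}
  V13: {t5} {t8}
  V23: {t1} {t4,t9}
C dims 13,6; δ0: rk 6, SNF 1^6
Ȟ^0 = (13 − 6) − 0 = 7, so Ȟ^0 ≅ Z^7
Ȟ^1 = (6 − 0) − 6 = 0, so Ȟ^1 ≅ 0
Ȟ^2 = (0 − 0) − 0 = 0, so Ȟ^2 ≅ 0

Ȟ^0(U;F) ≅ Z^7, Ȟ^1(U;F) ≅ 0, Ȟ^2(U;F) ≅ 0


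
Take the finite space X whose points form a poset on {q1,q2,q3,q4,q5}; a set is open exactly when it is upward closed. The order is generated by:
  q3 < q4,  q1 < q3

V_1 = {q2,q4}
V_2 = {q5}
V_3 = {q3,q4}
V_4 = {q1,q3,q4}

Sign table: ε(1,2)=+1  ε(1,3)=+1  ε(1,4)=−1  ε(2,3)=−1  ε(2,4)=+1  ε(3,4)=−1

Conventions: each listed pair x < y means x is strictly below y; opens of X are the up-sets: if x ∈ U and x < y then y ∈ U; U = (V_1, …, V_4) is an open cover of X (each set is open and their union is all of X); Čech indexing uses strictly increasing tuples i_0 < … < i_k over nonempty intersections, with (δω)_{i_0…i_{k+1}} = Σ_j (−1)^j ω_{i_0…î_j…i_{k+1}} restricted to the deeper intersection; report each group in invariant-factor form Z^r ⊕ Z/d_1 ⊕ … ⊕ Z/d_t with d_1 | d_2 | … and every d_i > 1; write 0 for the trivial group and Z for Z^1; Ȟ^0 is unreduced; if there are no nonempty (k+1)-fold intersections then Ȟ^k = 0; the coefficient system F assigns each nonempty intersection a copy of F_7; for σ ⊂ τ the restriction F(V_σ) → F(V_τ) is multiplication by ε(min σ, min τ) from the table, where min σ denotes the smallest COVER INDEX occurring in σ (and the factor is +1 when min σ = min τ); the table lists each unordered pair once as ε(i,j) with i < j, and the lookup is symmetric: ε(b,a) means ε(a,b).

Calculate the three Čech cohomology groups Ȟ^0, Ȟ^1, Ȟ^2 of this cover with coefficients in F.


intersection data:
  V13={q4} V14={q4} V34={q3,q4}
  V134={q4}
C dims 4,3,1; δ0: rk_F7 2; δ1: rk_F7 1
Ȟ^0 = (4 − 2) − 0 = 2, so Ȟ^0 ≅ Z/7 ⊕ Z/7
Ȟ^1 = (3 − 1) − 2 = 0, so Ȟ^1 ≅ 0
Ȟ^2 = (1 − 0) − 1 = 0, so Ȟ^2 ≅ 0

Ȟ^0 = Z/7 ⊕ Z/7; Ȟ^1 = 0; Ȟ^2 = 0


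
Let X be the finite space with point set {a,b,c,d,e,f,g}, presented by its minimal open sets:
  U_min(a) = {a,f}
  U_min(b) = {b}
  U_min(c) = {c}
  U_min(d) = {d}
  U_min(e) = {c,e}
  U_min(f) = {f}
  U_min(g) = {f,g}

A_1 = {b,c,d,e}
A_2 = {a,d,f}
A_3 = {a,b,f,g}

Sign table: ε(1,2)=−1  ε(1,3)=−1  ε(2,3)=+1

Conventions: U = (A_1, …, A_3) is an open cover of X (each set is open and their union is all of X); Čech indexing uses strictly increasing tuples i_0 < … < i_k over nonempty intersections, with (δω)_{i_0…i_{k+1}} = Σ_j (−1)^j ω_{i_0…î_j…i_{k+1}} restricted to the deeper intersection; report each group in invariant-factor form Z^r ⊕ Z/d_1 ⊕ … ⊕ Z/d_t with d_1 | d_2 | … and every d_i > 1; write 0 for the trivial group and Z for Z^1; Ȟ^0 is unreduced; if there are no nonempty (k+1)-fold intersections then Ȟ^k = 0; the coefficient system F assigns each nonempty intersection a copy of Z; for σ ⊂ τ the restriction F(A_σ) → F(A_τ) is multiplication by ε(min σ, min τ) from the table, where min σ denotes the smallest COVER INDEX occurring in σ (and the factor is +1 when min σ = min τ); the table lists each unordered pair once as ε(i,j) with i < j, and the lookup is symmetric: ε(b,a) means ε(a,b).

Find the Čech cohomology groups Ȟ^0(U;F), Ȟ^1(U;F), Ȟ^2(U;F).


intersection data:
  A12={d} A13={b} A23={a,f}
C dims 3,3; δ0: rk 2, SNF 1^2
Ȟ^0 = (3 − 2) − 0 = 1, so Ȟ^0 ≅ Z
Ȟ^1 = (3 − 0) − 2 = 1, so Ȟ^1 ≅ Z
Ȟ^2 = (0 − 0) − 0 = 0, so Ȟ^2 ≅ 0

Ȟ^0 = Z,  Ȟ^1 = Z,  Ȟ^2 = 0


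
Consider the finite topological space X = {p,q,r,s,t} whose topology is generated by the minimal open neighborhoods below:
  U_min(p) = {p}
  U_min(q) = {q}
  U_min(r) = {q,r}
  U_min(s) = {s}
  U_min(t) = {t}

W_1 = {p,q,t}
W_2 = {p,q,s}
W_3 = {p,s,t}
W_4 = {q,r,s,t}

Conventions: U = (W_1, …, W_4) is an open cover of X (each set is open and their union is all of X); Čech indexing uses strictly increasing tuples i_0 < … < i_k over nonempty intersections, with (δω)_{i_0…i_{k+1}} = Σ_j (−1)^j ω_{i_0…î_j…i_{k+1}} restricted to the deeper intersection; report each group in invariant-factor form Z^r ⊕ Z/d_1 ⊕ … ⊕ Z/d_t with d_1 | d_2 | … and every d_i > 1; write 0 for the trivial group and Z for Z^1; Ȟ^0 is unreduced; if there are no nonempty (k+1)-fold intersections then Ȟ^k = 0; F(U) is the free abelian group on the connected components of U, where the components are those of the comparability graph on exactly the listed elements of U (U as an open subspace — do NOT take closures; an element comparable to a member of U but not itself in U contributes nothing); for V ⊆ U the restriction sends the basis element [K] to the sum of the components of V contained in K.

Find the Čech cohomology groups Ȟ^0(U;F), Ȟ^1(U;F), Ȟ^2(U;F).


Ȟ^0 ≅ Z^4, Ȟ^1 ≅ 0, Ȟ^2 ≅ 0

cover nerve:
  W12={p,q} W13={p,t} W14={q,t} W23={p,s} W24={q,s} W34={s,t}
  W123={p} W124={q} W134={t} W234={s}
components per intersection:
  W1: {p} {q} {t}
  W2: {p} {q} {s}
  W3: {p} {s} {t}
  W4: {q,r} {s} {t}
  W12: {p} {q}
  W13: {p} {t}
  W14: {q} {t}
  W23: {p} {s}
  W24: {q} {s}
  W34: {s} {t}
  W123: {p}
  W124: {q}
  W134: {t}
  W234: {s}
C dims 12,12,4; δ0: rk 8, SNF 1^8; δ1: rk 4, SNF 1^4
Ȟ^0: (12−8)−0=4 ⇒ Z^4
Ȟ^1: (12−4)−8=0 ⇒ 0
Ȟ^2: (4−0)−4=0 ⇒ 0


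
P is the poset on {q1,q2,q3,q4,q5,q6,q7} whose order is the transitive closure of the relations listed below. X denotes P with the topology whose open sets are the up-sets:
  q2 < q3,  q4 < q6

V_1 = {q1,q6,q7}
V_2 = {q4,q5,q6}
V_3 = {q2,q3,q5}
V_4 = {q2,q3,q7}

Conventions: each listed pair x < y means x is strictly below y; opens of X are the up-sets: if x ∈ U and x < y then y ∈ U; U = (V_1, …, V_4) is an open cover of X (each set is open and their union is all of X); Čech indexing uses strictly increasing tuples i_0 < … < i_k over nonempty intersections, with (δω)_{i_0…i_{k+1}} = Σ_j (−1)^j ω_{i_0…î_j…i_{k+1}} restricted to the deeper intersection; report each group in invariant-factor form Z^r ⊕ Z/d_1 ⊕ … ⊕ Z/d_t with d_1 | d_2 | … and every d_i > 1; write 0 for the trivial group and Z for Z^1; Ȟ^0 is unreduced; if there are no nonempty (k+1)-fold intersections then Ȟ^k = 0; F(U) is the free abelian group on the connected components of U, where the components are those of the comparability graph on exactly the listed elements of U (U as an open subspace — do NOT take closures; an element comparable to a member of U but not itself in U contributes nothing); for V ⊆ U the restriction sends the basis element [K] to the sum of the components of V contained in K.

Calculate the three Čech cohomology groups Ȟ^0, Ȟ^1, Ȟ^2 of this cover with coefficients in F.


nerve simplices:
  V12={q6} V14={q7} V23={q5} V34={q2,q3}
components per intersection:
  V1: {q1} {q6} {q7}
  V2: {q4,q6} {q5}
  V3: {q2,q3} {q5}
  V4: {q2,q3} {q7}
  V12: {q6}
  V14: {q7}
  V23: {q5}
  V34: {q2,q3}
C dims 9,4; δ0: rk 4, SNF 1^4
degree 0: 9−4−0 = 5 → Ȟ^0 ≅ Z^5
degree 1: 4−0−4 = 0 → Ȟ^1 ≅ 0
degree 2: 0−0−0 = 0 → Ȟ^2 ≅ 0

Ȟ^0 ≅ Z^5; Ȟ^1 ≅ 0; Ȟ^2 ≅ 0
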